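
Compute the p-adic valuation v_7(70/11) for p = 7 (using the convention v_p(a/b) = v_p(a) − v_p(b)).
v_7(70/11) = 1

Factor powers of 7 from the numerator and denominator of the reduced fraction: 70 = 7^1 · 10 and 11 = 7^0 · 11. Apply v_p(a/b) = v_p(a) − v_p(b): v_7(70/11) = 1 − 0 = 1.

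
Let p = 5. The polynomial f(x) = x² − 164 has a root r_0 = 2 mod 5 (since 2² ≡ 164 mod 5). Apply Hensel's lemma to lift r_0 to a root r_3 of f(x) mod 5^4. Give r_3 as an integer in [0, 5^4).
r_3 = 142 (mod 625)

Hensel's recurrence: r_{i+1} = r_i − f(r_i)·(f′(r_i))^{-1} mod 5^{i+2}, with f′(x) = 2x. Iterate:
  r_0 = 2 (mod 5)
  r_1 = 17 (mod 25)
  r_2 = 17 (mod 125)
  r_3 = 142 (mod 625)
Final: r_3 = 142, and one checks f(r_3) ≡ 0 mod 5^4.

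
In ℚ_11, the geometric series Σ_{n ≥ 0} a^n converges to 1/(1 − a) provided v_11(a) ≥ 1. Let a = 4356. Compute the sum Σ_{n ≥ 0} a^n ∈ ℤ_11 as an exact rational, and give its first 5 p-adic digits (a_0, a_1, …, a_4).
Σ a^n = 1/(1 − a) = -1/4355;  first 5 digits = (1, 0, 3, 3, 9)

v_11(a) = 2 ≥ 1, so the series converges in ℤ_11 to 1/(1 − a) = 1/(1 − 4356) = -1/4355. Expand this rational in ℤ_11: compute digits iteratively via d_i = x_i mod 11, x_{i+1} = (x_i − d_i)/11. The first 5 digits are (1, 0, 3, 3, 9).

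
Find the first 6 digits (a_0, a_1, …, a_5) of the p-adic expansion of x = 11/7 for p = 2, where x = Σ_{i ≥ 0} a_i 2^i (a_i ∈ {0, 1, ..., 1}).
(a_0, …, a_5) = (1, 0, 1, 1, 1, 0)

v_2(11/7) = 0 (numerator and denominator both coprime to 2), so x ∈ ℤ_2^×. Compute digits iteratively via a_i = x_i mod 2, x_{i+1} = (x_i − a_i)/2, with x_0 = x:
  x_0 = 11/7;  a_0 = 1;  x_1 = (x_0 − 1)/2 = 2/7
  x_1 = 2/7;  a_1 = 0;  x_2 = (x_1 − 0)/2 = 1/7
  x_2 = 1/7;  a_2 = 1;  x_3 = (x_2 − 1)/2 = -3/7
  x_3 = -3/7;  a_3 = 1;  x_4 = (x_3 − 1)/2 = -5/7
  x_4 = -5/7;  a_4 = 1;  x_5 = (x_4 − 1)/2 = -6/7
  x_5 = -6/7;  a_5 = 0;  x_6 = (x_5 − 0)/2 = -3/7
Digits: (1, 0, 1, 1, 1, 0).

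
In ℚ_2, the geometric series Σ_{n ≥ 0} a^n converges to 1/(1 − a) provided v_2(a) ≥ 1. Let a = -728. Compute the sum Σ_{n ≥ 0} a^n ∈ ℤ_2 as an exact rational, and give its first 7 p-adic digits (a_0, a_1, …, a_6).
Σ a^n = 1/(1 − a) = 1/729;  first 7 digits = (1, 0, 0, 1, 0, 1, 1)

v_2(a) = 3 ≥ 1, so the series converges in ℤ_2 to 1/(1 − a) = 1/(1 − (-728)) = 1/729. Expand this rational in ℤ_2: compute digits iteratively via d_i = x_i mod 2, x_{i+1} = (x_i − d_i)/2. The first 7 digits are (1, 0, 0, 1, 0, 1, 1).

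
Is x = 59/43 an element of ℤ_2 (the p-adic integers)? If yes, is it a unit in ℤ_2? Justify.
x ∈ ℤ_2^× (unit); v_2(x) = 0

ℤ_2 = {x ∈ ℚ_2 : v_2(x) ≥ 0} and ℤ_2^× = {x ∈ ℤ_2 : v_2(x) = 0}. Here v_2(59/43) = v_2(num) − v_2(den) = 0; compare against these criteria.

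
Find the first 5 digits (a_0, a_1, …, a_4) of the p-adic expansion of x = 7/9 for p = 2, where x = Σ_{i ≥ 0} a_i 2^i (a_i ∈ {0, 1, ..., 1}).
(a_0, …, a_4) = (1, 1, 1, 1, 0)

v_2(7/9) = 0 (numerator and denominator both coprime to 2), so x ∈ ℤ_2^×. Compute digits iteratively via a_i = x_i mod 2, x_{i+1} = (x_i − a_i)/2, with x_0 = x:
  x_0 = 7/9;  a_0 = 1;  x_1 = (x_0 − 1)/2 = -1/9
  x_1 = -1/9;  a_1 = 1;  x_2 = (x_1 − 1)/2 = -5/9
  x_2 = -5/9;  a_2 = 1;  x_3 = (x_2 − 1)/2 = -7/9
  x_3 = -7/9;  a_3 = 1;  x_4 = (x_3 − 1)/2 = -8/9
  x_4 = -8/9;  a_4 = 0;  x_5 = (x_4 − 0)/2 = -4/9
Digits: (1, 1, 1, 1, 0).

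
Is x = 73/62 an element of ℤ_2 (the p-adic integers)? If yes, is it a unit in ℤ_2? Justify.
x ∉ ℤ_2 (v_2(x) = -1 < 0)

ℤ_2 = {x ∈ ℚ_2 : v_2(x) ≥ 0} and ℤ_2^× = {x ∈ ℤ_2 : v_2(x) = 0}. Here v_2(73/62) = v_2(num) − v_2(den) = -1; compare against these criteria.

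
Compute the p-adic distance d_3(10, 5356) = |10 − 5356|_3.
d_3(10, 5356) = 1/243

Step 1 — x − y = 10 − 5356 = -5346. Step 2 — v_3(-5346) = 5 (factor: -5346 = −(3^5 · 22); the sign does not affect v_p). Step 3 — |x − y|_3 = 3^{-5} = 1/243.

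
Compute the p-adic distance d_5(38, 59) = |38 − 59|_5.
d_5(38, 59) = 1

Step 1 — x − y = 38 − 59 = -21. Step 2 — v_5(-21) = 0 (factor: -21 = −(5^0 · 21); the sign does not affect v_p). Step 3 — |x − y|_5 = 5^{0} = 1.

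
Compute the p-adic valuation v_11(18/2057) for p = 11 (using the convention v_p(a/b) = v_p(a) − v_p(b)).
v_11(18/2057) = -2

Factor powers of 11 from the numerator and denominator of the reduced fraction: 18 = 11^0 · 18 and 2057 = 11^2 · 17. Apply v_p(a/b) = v_p(a) − v_p(b): v_11(18/2057) = 0 − 2 = -2.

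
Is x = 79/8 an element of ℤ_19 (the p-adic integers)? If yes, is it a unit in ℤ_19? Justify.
x ∈ ℤ_19^× (unit); v_19(x) = 0

ℤ_19 = {x ∈ ℚ_19 : v_19(x) ≥ 0} and ℤ_19^× = {x ∈ ℤ_19 : v_19(x) = 0}. Here v_19(79/8) = v_19(num) − v_19(den) = 0; compare against these criteria.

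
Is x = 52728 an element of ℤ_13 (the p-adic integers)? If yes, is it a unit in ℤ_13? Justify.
x ∈ ℤ_13 but not a unit; v_13(x) = 3 > 0

ℤ_13 = {x ∈ ℚ_13 : v_13(x) ≥ 0} and ℤ_13^× = {x ∈ ℤ_13 : v_13(x) = 0}. Here v_13(52728) = v_13(num) − v_13(den) = 3; compare against these criteria.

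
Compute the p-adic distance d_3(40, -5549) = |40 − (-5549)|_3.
d_3(40, -5549) = 1/243

Step 1 — x − y = 40 − (-5549) = 5589. Step 2 — v_3(5589) = 5 (factor: 5589 = (3^5 · 23); the sign does not affect v_p). Step 3 — |x − y|_3 = 3^{-5} = 1/243.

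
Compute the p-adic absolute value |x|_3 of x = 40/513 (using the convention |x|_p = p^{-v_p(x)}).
|40/513|_3 = 27

Step 1 — compute v_3(x) by factoring powers of 3 out of the numerator and denominator: v_3(40/513) = -3. Step 2 — apply |x|_p = p^{-v_p(x)} = 3^{3} = 27.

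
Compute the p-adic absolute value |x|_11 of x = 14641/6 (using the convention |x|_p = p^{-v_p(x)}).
|14641/6|_11 = 1/14641

Step 1 — compute v_11(x) by factoring powers of 11 out of the numerator and denominator: v_11(14641/6) = 4. Step 2 — apply |x|_p = p^{-v_p(x)} = 11^{-4} = 1/14641.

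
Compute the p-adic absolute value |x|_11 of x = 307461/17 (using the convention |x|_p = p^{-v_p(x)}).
|307461/17|_11 = 1/14641

Step 1 — compute v_11(x) by factoring powers of 11 out of the numerator and denominator: v_11(307461/17) = 4. Step 2 — apply |x|_p = p^{-v_p(x)} = 11^{-4} = 1/14641.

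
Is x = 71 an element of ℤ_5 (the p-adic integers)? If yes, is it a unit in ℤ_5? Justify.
x ∈ ℤ_5^× (unit); v_5(x) = 0

ℤ_5 = {x ∈ ℚ_5 : v_5(x) ≥ 0} and ℤ_5^× = {x ∈ ℤ_5 : v_5(x) = 0}. Here v_5(71) = v_5(num) − v_5(den) = 0; compare against these criteria.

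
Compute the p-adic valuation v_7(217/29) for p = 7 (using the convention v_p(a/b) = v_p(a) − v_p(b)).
v_7(217/29) = 1

Factor powers of 7 from the numerator and denominator of the reduced fraction: 217 = 7^1 · 31 and 29 = 7^0 · 29. Apply v_p(a/b) = v_p(a) − v_p(b): v_7(217/29) = 1 − 0 = 1.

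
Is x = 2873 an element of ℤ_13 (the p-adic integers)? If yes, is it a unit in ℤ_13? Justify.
x ∈ ℤ_13 but not a unit; v_13(x) = 2 > 0

ℤ_13 = {x ∈ ℚ_13 : v_13(x) ≥ 0} and ℤ_13^× = {x ∈ ℤ_13 : v_13(x) = 0}. Here v_13(2873) = v_13(num) − v_13(den) = 2; compare against these criteria.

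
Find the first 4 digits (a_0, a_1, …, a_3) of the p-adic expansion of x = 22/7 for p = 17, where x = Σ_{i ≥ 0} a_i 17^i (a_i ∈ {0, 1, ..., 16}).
(a_0, …, a_3) = (8, 7, 2, 12)

v_17(22/7) = 0 (numerator and denominator both coprime to 17), so x ∈ ℤ_17^×. Compute digits iteratively via a_i = x_i mod 17, x_{i+1} = (x_i − a_i)/17, with x_0 = x:
  x_0 = 22/7;  a_0 = 8;  x_1 = (x_0 − 8)/17 = -2/7
  x_1 = -2/7;  a_1 = 7;  x_2 = (x_1 − 7)/17 = -3/7
  x_2 = -3/7;  a_2 = 2;  x_3 = (x_2 − 2)/17 = -1/7
  x_3 = -1/7;  a_3 = 12;  x_4 = (x_3 − 12)/17 = -5/7
Digits: (8, 7, 2, 12).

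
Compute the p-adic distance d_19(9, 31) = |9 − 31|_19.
d_19(9, 31) = 1

Step 1 — x − y = 9 − 31 = -22. Step 2 — v_19(-22) = 0 (factor: -22 = −(19^0 · 22); the sign does not affect v_p). Step 3 — |x − y|_19 = 19^{0} = 1.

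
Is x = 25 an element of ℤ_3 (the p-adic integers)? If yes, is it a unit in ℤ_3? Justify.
x ∈ ℤ_3^× (unit); v_3(x) = 0

ℤ_3 = {x ∈ ℚ_3 : v_3(x) ≥ 0} and ℤ_3^× = {x ∈ ℤ_3 : v_3(x) = 0}. Here v_3(25) = v_3(num) − v_3(den) = 0; compare against these criteria.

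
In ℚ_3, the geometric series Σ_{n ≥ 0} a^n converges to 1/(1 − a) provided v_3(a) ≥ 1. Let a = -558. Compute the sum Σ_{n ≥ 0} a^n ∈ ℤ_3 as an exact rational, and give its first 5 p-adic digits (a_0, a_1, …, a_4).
Σ a^n = 1/(1 − a) = 1/559;  first 5 digits = (1, 0, 1, 0, 0)

v_3(a) = 2 ≥ 1, so the series converges in ℤ_3 to 1/(1 − a) = 1/(1 − (-558)) = 1/559. Expand this rational in ℤ_3: compute digits iteratively via d_i = x_i mod 3, x_{i+1} = (x_i − d_i)/3. The first 5 digits are (1, 0, 1, 0, 0).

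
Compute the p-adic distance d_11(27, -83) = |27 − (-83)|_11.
d_11(27, -83) = 1/11

Step 1 — x − y = 27 − (-83) = 110. Step 2 — v_11(110) = 1 (factor: 110 = (11^1 · 10); the sign does not affect v_p). Step 3 — |x − y|_11 = 11^{-1} = 1/11.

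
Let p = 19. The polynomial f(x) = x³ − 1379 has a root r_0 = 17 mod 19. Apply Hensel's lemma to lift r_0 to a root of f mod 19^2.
r_1 = 264 (mod 361)

Hensel: r_{i+1} = r_i − f(r_i)/f′(r_i) mod 19^{i+2}, where f′(x) = 3x². Iterate:
  r_0 = 17 (mod 19)
  r_1 = 264 (mod 361)
Final: r = 264 with f(r) ≡ 0 mod 19^2.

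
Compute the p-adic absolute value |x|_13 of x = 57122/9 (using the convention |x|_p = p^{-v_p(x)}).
|57122/9|_13 = 1/28561

Step 1 — compute v_13(x) by factoring powers of 13 out of the numerator and denominator: v_13(57122/9) = 4. Step 2 — apply |x|_p = p^{-v_p(x)} = 13^{-4} = 1/28561.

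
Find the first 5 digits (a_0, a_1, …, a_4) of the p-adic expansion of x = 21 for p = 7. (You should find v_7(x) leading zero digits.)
(a_0, …, a_4) = (0, 3, 0, 0, 0)

v_7(21) = 1, so a_0 = ... = a_0 = 0. Factor out: x = 7^1 · u with u = 3 a unit in ℤ_7. Expand u iteratively via a_{v+i} = u_i mod 7, u_{i+1} = (u_i − a_{v+i})/7:
  u_0 = 3;  a_1 = 3;  u_1 = (u_0 − 3)/7 = 0
  u_1 = 0;  a_2 = 0;  u_2 = (u_1 − 0)/7 = 0
  u_2 = 0;  a_3 = 0;  u_3 = (u_2 − 0)/7 = 0
  u_3 = 0;  a_4 = 0;  u_4 = (u_3 − 0)/7 = 0
Digits: (0, 3, 0, 0, 0).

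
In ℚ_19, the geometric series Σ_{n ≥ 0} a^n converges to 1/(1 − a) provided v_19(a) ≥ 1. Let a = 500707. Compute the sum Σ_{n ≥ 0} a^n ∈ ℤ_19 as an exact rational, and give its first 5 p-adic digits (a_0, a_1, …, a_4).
Σ a^n = 1/(1 − a) = -1/500706;  first 5 digits = (1, 0, 0, 16, 3)

v_19(a) = 3 ≥ 1, so the series converges in ℤ_19 to 1/(1 − a) = 1/(1 − 500707) = -1/500706. Expand this rational in ℤ_19: compute digits iteratively via d_i = x_i mod 19, x_{i+1} = (x_i − d_i)/19. The first 5 digits are (1, 0, 0, 16, 3).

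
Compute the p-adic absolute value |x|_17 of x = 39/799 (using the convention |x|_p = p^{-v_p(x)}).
|39/799|_17 = 17

Step 1 — compute v_17(x) by factoring powers of 17 out of the numerator and denominator: v_17(39/799) = -1. Step 2 — apply |x|_p = p^{-v_p(x)} = 17^{1} = 17.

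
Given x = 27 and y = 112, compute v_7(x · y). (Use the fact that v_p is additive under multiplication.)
v_7(3024) = 1

v_p(x) = 0 (factor: 27 = 7^0 · 27); v_p(y) = 1 (factor: 112 = 7^1 · 16). Additivity: v_p(xy) = v_p(x) + v_p(y) = 0 + 1 = 1. (Direct check: xy = 3024 = 7^1 · (432).)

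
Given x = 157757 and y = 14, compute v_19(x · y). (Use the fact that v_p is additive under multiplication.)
v_19(2208598) = 3

v_p(x) = 3 (factor: 157757 = 19^3 · 23); v_p(y) = 0 (factor: 14 = 19^0 · 14). Additivity: v_p(xy) = v_p(x) + v_p(y) = 3 + 0 = 3. (Direct check: xy = 2208598 = 19^3 · (322).)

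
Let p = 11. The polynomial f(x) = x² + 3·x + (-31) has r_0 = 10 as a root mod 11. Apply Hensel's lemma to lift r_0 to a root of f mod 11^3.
r_2 = 274 (mod 1331)

Hensel: r_{i+1} = r_i − f(r_i)·(f′(r_i))^{-1} mod 11^{i+2}, f′(x) = 2x + 3. Iterate:
  r_0 = 10 (mod 11)
  r_1 = 32 (mod 121)
  r_2 = 274 (mod 1331)
Final: r = 274 satisfies f(r) ≡ 0 mod 11^3.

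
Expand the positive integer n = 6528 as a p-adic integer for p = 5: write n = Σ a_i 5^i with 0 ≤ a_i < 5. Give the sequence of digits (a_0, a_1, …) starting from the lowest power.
(a_0, a_1, …) = (3, 0, 1, 2, 0, 2)

Repeated division by 5 gives the digits low-to-high: 6528 = 3 + 1·5^2 + 2·5^3 + 2·5^5. Digit sequence: (3, 0, 1, 2, 0, 2).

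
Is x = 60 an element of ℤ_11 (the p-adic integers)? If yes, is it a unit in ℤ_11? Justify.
x ∈ ℤ_11^× (unit); v_11(x) = 0

ℤ_11 = {x ∈ ℚ_11 : v_11(x) ≥ 0} and ℤ_11^× = {x ∈ ℤ_11 : v_11(x) = 0}. Here v_11(60) = v_11(num) − v_11(den) = 0; compare against these criteria.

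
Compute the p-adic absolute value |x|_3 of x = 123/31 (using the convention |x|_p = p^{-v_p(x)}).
|123/31|_3 = 1/3

Step 1 — compute v_3(x) by factoring powers of 3 out of the numerator and denominator: v_3(123/31) = 1. Step 2 — apply |x|_p = p^{-v_p(x)} = 3^{-1} = 1/3.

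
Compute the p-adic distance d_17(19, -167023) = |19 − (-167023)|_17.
d_17(19, -167023) = 1/83521

Step 1 — x − y = 19 − (-167023) = 167042. Step 2 — v_17(167042) = 4 (factor: 167042 = (17^4 · 2); the sign does not affect v_p). Step 3 — |x − y|_17 = 17^{-4} = 1/83521.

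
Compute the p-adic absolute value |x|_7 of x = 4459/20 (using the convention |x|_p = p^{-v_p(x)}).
|4459/20|_7 = 1/343

Step 1 — compute v_7(x) by factoring powers of 7 out of the numerator and denominator: v_7(4459/20) = 3. Step 2 — apply |x|_p = p^{-v_p(x)} = 7^{-3} = 1/343.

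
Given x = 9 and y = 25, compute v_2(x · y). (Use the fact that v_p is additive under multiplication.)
v_2(225) = 0

v_p(x) = 0 (factor: 9 = 2^0 · 9); v_p(y) = 0 (factor: 25 = 2^0 · 25). Additivity: v_p(xy) = v_p(x) + v_p(y) = 0 + 0 = 0. (Direct check: xy = 225 = 2^0 · (225).)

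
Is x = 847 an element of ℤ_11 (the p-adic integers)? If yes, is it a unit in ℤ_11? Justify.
x ∈ ℤ_11 but not a unit; v_11(x) = 2 > 0

ℤ_11 = {x ∈ ℚ_11 : v_11(x) ≥ 0} and ℤ_11^× = {x ∈ ℤ_11 : v_11(x) = 0}. Here v_11(847) = v_11(num) − v_11(den) = 2; compare against these criteria.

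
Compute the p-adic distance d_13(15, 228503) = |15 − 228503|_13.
d_13(15, 228503) = 1/28561

Step 1 — x − y = 15 − 228503 = -228488. Step 2 — v_13(-228488) = 4 (factor: -228488 = −(13^4 · 8); the sign does not affect v_p). Step 3 — |x − y|_13 = 13^{-4} = 1/28561.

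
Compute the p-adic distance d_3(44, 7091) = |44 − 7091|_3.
d_3(44, 7091) = 1/243

Step 1 — x − y = 44 − 7091 = -7047. Step 2 — v_3(-7047) = 5 (factor: -7047 = −(3^5 · 29); the sign does not affect v_p). Step 3 — |x − y|_3 = 3^{-5} = 1/243.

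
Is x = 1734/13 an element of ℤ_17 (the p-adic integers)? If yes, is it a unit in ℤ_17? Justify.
x ∈ ℤ_17 but not a unit; v_17(x) = 2 > 0

ℤ_17 = {x ∈ ℚ_17 : v_17(x) ≥ 0} and ℤ_17^× = {x ∈ ℤ_17 : v_17(x) = 0}. Here v_17(1734/13) = v_17(num) − v_17(den) = 2; compare against these criteria.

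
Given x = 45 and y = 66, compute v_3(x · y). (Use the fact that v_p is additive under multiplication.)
v_3(2970) = 3

v_p(x) = 2 (factor: 45 = 3^2 · 5); v_p(y) = 1 (factor: 66 = 3^1 · 22). Additivity: v_p(xy) = v_p(x) + v_p(y) = 2 + 1 = 3. (Direct check: xy = 2970 = 3^3 · (110).)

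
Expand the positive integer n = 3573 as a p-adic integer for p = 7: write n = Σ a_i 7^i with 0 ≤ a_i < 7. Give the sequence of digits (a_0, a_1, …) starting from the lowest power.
(a_0, a_1, …) = (3, 6, 2, 3, 1)

Repeated division by 7 gives the digits low-to-high: 3573 = 3 + 6·7^1 + 2·7^2 + 3·7^3 + 1·7^4. Digit sequence: (3, 6, 2, 3, 1).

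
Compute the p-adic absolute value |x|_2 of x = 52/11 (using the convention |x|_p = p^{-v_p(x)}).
|52/11|_2 = 1/4

Step 1 — compute v_2(x) by factoring powers of 2 out of the numerator and denominator: v_2(52/11) = 2. Step 2 — apply |x|_p = p^{-v_p(x)} = 2^{-2} = 1/4.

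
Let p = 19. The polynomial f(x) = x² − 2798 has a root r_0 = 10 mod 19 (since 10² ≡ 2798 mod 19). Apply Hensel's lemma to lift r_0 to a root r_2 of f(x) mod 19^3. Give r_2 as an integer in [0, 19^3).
r_2 = 4513 (mod 6859)

Hensel's recurrence: r_{i+1} = r_i − f(r_i)·(f′(r_i))^{-1} mod 19^{i+2}, with f′(x) = 2x. Iterate:
  r_0 = 10 (mod 19)
  r_1 = 181 (mod 361)
  r_2 = 4513 (mod 6859)
Final: r_2 = 4513, and one checks f(r_2) ≡ 0 mod 19^3.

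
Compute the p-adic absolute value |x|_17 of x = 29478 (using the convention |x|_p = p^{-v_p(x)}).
|29478|_17 = 1/4913

Step 1 — compute v_17(x) by factoring powers of 17 out of the numerator and denominator: v_17(29478) = 3. Step 2 — apply |x|_p = p^{-v_p(x)} = 17^{-3} = 1/4913.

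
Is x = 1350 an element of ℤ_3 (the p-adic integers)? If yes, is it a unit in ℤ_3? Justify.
x ∈ ℤ_3 but not a unit; v_3(x) = 3 > 0

ℤ_3 = {x ∈ ℚ_3 : v_3(x) ≥ 0} and ℤ_3^× = {x ∈ ℤ_3 : v_3(x) = 0}. Here v_3(1350) = v_3(num) − v_3(den) = 3; compare against these criteria.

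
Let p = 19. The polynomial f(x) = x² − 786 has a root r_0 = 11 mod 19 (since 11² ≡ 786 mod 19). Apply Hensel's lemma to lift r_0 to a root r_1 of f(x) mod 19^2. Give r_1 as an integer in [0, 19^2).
r_1 = 353 (mod 361)

Hensel's recurrence: r_{i+1} = r_i − f(r_i)·(f′(r_i))^{-1} mod 19^{i+2}, with f′(x) = 2x. Iterate:
  r_0 = 11 (mod 19)
  r_1 = 353 (mod 361)
Final: r_1 = 353, and one checks f(r_1) ≡ 0 mod 19^2.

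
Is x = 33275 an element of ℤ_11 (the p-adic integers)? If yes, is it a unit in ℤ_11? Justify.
x ∈ ℤ_11 but not a unit; v_11(x) = 3 > 0

ℤ_11 = {x ∈ ℚ_11 : v_11(x) ≥ 0} and ℤ_11^× = {x ∈ ℤ_11 : v_11(x) = 0}. Here v_11(33275) = v_11(num) − v_11(den) = 3; compare against these criteria.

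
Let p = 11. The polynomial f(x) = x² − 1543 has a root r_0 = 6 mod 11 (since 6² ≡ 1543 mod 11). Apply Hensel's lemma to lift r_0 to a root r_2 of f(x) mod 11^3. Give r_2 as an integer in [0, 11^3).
r_2 = 545 (mod 1331)

Hensel's recurrence: r_{i+1} = r_i − f(r_i)·(f′(r_i))^{-1} mod 11^{i+2}, with f′(x) = 2x. Iterate:
  r_0 = 6 (mod 11)
  r_1 = 61 (mod 121)
  r_2 = 545 (mod 1331)
Final: r_2 = 545, and one checks f(r_2) ≡ 0 mod 11^3.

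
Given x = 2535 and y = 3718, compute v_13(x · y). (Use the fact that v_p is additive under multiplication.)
v_13(9425130) = 4

v_p(x) = 2 (factor: 2535 = 13^2 · 15); v_p(y) = 2 (factor: 3718 = 13^2 · 22). Additivity: v_p(xy) = v_p(x) + v_p(y) = 2 + 2 = 4. (Direct check: xy = 9425130 = 13^4 · (330).)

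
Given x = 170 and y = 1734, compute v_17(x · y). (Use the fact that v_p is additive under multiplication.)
v_17(294780) = 3

v_p(x) = 1 (factor: 170 = 17^1 · 10); v_p(y) = 2 (factor: 1734 = 17^2 · 6). Additivity: v_p(xy) = v_p(x) + v_p(y) = 1 + 2 = 3. (Direct check: xy = 294780 = 17^3 · (60).)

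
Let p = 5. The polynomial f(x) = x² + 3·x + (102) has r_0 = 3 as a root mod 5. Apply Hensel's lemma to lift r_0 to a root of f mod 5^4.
r_3 = 98 (mod 625)

Hensel: r_{i+1} = r_i − f(r_i)·(f′(r_i))^{-1} mod 5^{i+2}, f′(x) = 2x + 3. Iterate:
  r_0 = 3 (mod 5)
  r_1 = 23 (mod 25)
  r_2 = 98 (mod 125)
  r_3 = 98 (mod 625)
Final: r = 98 satisfies f(r) ≡ 0 mod 5^4.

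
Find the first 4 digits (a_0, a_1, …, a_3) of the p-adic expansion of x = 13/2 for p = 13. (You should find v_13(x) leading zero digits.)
(a_0, …, a_3) = (0, 7, 6, 6)

v_13(13/2) = 1, so a_0 = ... = a_0 = 0. Factor out: x = 13^1 · u with u = 1/2 a unit in ℤ_13. Expand u iteratively via a_{v+i} = u_i mod 13, u_{i+1} = (u_i − a_{v+i})/13:
  u_0 = 1/2;  a_1 = 7;  u_1 = (u_0 − 7)/13 = -1/2
  u_1 = -1/2;  a_2 = 6;  u_2 = (u_1 − 6)/13 = -1/2
  u_2 = -1/2;  a_3 = 6;  u_3 = (u_2 − 6)/13 = -1/2
Digits: (0, 7, 6, 6).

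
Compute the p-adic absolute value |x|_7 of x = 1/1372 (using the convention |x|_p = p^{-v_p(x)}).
|1/1372|_7 = 343

Step 1 — compute v_7(x) by factoring powers of 7 out of the numerator and denominator: v_7(1/1372) = -3. Step 2 — apply |x|_p = p^{-v_p(x)} = 7^{3} = 343.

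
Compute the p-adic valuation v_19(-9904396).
v_19(-9904396) = 5

v_19(n) is the largest exponent k such that 19^k divides n. Factor out: -9904396 = -19^5 · 4. (Sign doesn't affect v_p.) So v_19(-9904396) = 5.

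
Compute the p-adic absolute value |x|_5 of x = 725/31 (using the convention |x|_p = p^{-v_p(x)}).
|725/31|_5 = 1/25

Step 1 — compute v_5(x) by factoring powers of 5 out of the numerator and denominator: v_5(725/31) = 2. Step 2 — apply |x|_p = p^{-v_p(x)} = 5^{-2} = 1/25.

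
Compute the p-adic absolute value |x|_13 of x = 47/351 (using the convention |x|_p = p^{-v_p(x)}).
|47/351|_13 = 13

Step 1 — compute v_13(x) by factoring powers of 13 out of the numerator and denominator: v_13(47/351) = -1. Step 2 — apply |x|_p = p^{-v_p(x)} = 13^{1} = 13.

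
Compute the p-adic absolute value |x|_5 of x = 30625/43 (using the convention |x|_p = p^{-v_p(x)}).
|30625/43|_5 = 1/625

Step 1 — compute v_5(x) by factoring powers of 5 out of the numerator and denominator: v_5(30625/43) = 4. Step 2 — apply |x|_p = p^{-v_p(x)} = 5^{-4} = 1/625.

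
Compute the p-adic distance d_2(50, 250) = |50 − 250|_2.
d_2(50, 250) = 1/8

Step 1 — x − y = 50 − 250 = -200. Step 2 — v_2(-200) = 3 (factor: -200 = −(2^3 · 25); the sign does not affect v_p). Step 3 — |x − y|_2 = 2^{-3} = 1/8.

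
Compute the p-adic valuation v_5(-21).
v_5(-21) = 0

v_5(n) is the largest exponent k such that 5^k divides n. Factor out: -21 = -5^0 · 21. (Sign doesn't affect v_p.) So v_5(-21) = 0.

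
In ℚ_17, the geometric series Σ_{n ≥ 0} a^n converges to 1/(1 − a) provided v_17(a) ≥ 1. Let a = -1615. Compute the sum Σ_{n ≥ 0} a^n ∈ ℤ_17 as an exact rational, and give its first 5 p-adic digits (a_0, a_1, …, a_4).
Σ a^n = 1/(1 − a) = 1/1616;  first 5 digits = (1, 7, 9, 6, 6)

v_17(a) = 1 ≥ 1, so the series converges in ℤ_17 to 1/(1 − a) = 1/(1 − (-1615)) = 1/1616. Expand this rational in ℤ_17: compute digits iteratively via d_i = x_i mod 17, x_{i+1} = (x_i − d_i)/17. The first 5 digits are (1, 7, 9, 6, 6).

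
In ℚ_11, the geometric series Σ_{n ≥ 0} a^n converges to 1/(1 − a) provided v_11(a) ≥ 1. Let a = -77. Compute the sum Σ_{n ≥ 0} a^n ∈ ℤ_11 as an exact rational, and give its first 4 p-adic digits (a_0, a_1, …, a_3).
Σ a^n = 1/(1 − a) = 1/78;  first 4 digits = (1, 4, 4, 2)

v_11(a) = 1 ≥ 1, so the series converges in ℤ_11 to 1/(1 − a) = 1/(1 − (-77)) = 1/78. Expand this rational in ℤ_11: compute digits iteratively via d_i = x_i mod 11, x_{i+1} = (x_i − d_i)/11. The first 4 digits are (1, 4, 4, 2).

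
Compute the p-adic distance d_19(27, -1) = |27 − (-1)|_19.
d_19(27, -1) = 1

Step 1 — x − y = 27 − (-1) = 28. Step 2 — v_19(28) = 0 (factor: 28 = (19^0 · 28); the sign does not affect v_p). Step 3 — |x − y|_19 = 19^{0} = 1.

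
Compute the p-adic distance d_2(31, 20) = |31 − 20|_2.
d_2(31, 20) = 1

Step 1 — x − y = 31 − 20 = 11. Step 2 — v_2(11) = 0 (factor: 11 = (2^0 · 11); the sign does not affect v_p). Step 3 — |x − y|_2 = 2^{0} = 1.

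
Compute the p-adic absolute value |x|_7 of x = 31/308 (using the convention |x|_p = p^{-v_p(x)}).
|31/308|_7 = 7

Step 1 — compute v_7(x) by factoring powers of 7 out of the numerator and denominator: v_7(31/308) = -1. Step 2 — apply |x|_p = p^{-v_p(x)} = 7^{1} = 7.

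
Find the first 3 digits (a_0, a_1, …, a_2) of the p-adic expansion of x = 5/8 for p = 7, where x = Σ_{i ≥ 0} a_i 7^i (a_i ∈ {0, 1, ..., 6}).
(a_0, …, a_2) = (5, 2, 4)

v_7(5/8) = 0 (numerator and denominator both coprime to 7), so x ∈ ℤ_7^×. Compute digits iteratively via a_i = x_i mod 7, x_{i+1} = (x_i − a_i)/7, with x_0 = x:
  x_0 = 5/8;  a_0 = 5;  x_1 = (x_0 − 5)/7 = -5/8
  x_1 = -5/8;  a_1 = 2;  x_2 = (x_1 − 2)/7 = -3/8
  x_2 = -3/8;  a_2 = 4;  x_3 = (x_2 − 4)/7 = -5/8
Digits: (5, 2, 4).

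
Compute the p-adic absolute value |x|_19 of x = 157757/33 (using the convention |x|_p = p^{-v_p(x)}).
|157757/33|_19 = 1/6859

Step 1 — compute v_19(x) by factoring powers of 19 out of the numerator and denominator: v_19(157757/33) = 3. Step 2 — apply |x|_p = p^{-v_p(x)} = 19^{-3} = 1/6859.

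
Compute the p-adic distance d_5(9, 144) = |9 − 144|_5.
d_5(9, 144) = 1/5

Step 1 — x − y = 9 − 144 = -135. Step 2 — v_5(-135) = 1 (factor: -135 = −(5^1 · 27); the sign does not affect v_p). Step 3 — |x − y|_5 = 5^{-1} = 1/5.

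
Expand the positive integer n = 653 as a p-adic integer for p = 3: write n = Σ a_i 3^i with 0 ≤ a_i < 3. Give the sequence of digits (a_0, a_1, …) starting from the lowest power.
(a_0, a_1, …) = (2, 1, 0, 0, 2, 2)

Repeated division by 3 gives the digits low-to-high: 653 = 2 + 1·3^1 + 2·3^4 + 2·3^5. Digit sequence: (2, 1, 0, 0, 2, 2).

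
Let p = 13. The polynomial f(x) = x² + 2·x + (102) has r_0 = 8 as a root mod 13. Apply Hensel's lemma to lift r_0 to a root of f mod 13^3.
r_2 = 1594 (mod 2197)

Hensel: r_{i+1} = r_i − f(r_i)·(f′(r_i))^{-1} mod 13^{i+2}, f′(x) = 2x + 2. Iterate:
  r_0 = 8 (mod 13)
  r_1 = 73 (mod 169)
  r_2 = 1594 (mod 2197)
Final: r = 1594 satisfies f(r) ≡ 0 mod 13^3.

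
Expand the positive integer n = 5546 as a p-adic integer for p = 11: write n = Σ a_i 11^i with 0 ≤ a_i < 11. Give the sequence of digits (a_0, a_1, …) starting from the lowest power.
(a_0, a_1, …) = (2, 9, 1, 4)

Repeated division by 11 gives the digits low-to-high: 5546 = 2 + 9·11^1 + 1·11^2 + 4·11^3. Digit sequence: (2, 9, 1, 4).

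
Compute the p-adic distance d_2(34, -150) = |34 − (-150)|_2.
d_2(34, -150) = 1/8

Step 1 — x − y = 34 − (-150) = 184. Step 2 — v_2(184) = 3 (factor: 184 = (2^3 · 23); the sign does not affect v_p). Step 3 — |x − y|_2 = 2^{-3} = 1/8.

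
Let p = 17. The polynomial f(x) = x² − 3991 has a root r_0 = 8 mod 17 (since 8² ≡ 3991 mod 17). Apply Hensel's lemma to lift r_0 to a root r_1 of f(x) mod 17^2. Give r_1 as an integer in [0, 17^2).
r_1 = 127 (mod 289)

Hensel's recurrence: r_{i+1} = r_i − f(r_i)·(f′(r_i))^{-1} mod 17^{i+2}, with f′(x) = 2x. Iterate:
  r_0 = 8 (mod 17)
  r_1 = 127 (mod 289)
Final: r_1 = 127, and one checks f(r_1) ≡ 0 mod 17^2.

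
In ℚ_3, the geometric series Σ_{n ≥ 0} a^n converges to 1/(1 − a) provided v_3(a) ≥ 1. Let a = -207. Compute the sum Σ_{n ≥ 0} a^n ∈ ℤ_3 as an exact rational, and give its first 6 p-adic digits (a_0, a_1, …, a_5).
Σ a^n = 1/(1 − a) = 1/208;  first 6 digits = (1, 0, 1, 1, 1, 1)

v_3(a) = 2 ≥ 1, so the series converges in ℤ_3 to 1/(1 − a) = 1/(1 − (-207)) = 1/208. Expand this rational in ℤ_3: compute digits iteratively via d_i = x_i mod 3, x_{i+1} = (x_i − d_i)/3. The first 6 digits are (1, 0, 1, 1, 1, 1).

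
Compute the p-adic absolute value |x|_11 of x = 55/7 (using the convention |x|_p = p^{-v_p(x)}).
|55/7|_11 = 1/11

Step 1 — compute v_11(x) by factoring powers of 11 out of the numerator and denominator: v_11(55/7) = 1. Step 2 — apply |x|_p = p^{-v_p(x)} = 11^{-1} = 1/11.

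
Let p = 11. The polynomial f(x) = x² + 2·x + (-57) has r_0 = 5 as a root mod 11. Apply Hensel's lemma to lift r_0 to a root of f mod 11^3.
r_2 = 632 (mod 1331)

Hensel: r_{i+1} = r_i − f(r_i)·(f′(r_i))^{-1} mod 11^{i+2}, f′(x) = 2x + 2. Iterate:
  r_0 = 5 (mod 11)
  r_1 = 27 (mod 121)
  r_2 = 632 (mod 1331)
Final: r = 632 satisfies f(r) ≡ 0 mod 11^3.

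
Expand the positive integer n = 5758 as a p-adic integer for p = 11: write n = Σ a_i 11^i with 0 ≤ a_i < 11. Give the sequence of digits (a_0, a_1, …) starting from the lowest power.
(a_0, a_1, …) = (5, 6, 3, 4)

Repeated division by 11 gives the digits low-to-high: 5758 = 5 + 6·11^1 + 3·11^2 + 4·11^3. Digit sequence: (5, 6, 3, 4).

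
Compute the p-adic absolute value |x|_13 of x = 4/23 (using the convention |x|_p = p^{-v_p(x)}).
|4/23|_13 = 1

Step 1 — compute v_13(x) by factoring powers of 13 out of the numerator and denominator: v_13(4/23) = 0. Step 2 — apply |x|_p = p^{-v_p(x)} = 13^{0} = 1.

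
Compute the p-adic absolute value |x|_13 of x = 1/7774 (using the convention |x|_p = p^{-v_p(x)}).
|1/7774|_13 = 169

Step 1 — compute v_13(x) by factoring powers of 13 out of the numerator and denominator: v_13(1/7774) = -2. Step 2 — apply |x|_p = p^{-v_p(x)} = 13^{2} = 169.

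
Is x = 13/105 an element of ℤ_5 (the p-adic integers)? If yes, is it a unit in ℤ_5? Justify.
x ∉ ℤ_5 (v_5(x) = -1 < 0)

ℤ_5 = {x ∈ ℚ_5 : v_5(x) ≥ 0} and ℤ_5^× = {x ∈ ℤ_5 : v_5(x) = 0}. Here v_5(13/105) = v_5(num) − v_5(den) = -1; compare against these criteria.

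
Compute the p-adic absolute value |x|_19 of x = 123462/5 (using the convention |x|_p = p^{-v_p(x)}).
|123462/5|_19 = 1/6859

Step 1 — compute v_19(x) by factoring powers of 19 out of the numerator and denominator: v_19(123462/5) = 3. Step 2 — apply |x|_p = p^{-v_p(x)} = 19^{-3} = 1/6859.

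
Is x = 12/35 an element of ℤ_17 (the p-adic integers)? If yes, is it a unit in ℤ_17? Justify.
x ∈ ℤ_17^× (unit); v_17(x) = 0

ℤ_17 = {x ∈ ℚ_17 : v_17(x) ≥ 0} and ℤ_17^× = {x ∈ ℤ_17 : v_17(x) = 0}. Here v_17(12/35) = v_17(num) − v_17(den) = 0; compare against these criteria.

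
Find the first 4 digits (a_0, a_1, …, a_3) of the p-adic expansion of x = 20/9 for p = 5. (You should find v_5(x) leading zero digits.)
(a_0, …, a_3) = (0, 1, 1, 2)

v_5(20/9) = 1, so a_0 = ... = a_0 = 0. Factor out: x = 5^1 · u with u = 4/9 a unit in ℤ_5. Expand u iteratively via a_{v+i} = u_i mod 5, u_{i+1} = (u_i − a_{v+i})/5:
  u_0 = 4/9;  a_1 = 1;  u_1 = (u_0 − 1)/5 = -1/9
  u_1 = -1/9;  a_2 = 1;  u_2 = (u_1 − 1)/5 = -2/9
  u_2 = -2/9;  a_3 = 2;  u_3 = (u_2 − 2)/5 = -4/9
Digits: (0, 1, 1, 2).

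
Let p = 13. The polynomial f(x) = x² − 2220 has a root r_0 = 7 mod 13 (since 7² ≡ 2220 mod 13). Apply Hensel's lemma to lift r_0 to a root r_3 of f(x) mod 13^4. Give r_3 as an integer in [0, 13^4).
r_3 = 17219 (mod 28561)

Hensel's recurrence: r_{i+1} = r_i − f(r_i)·(f′(r_i))^{-1} mod 13^{i+2}, with f′(x) = 2x. Iterate:
  r_0 = 7 (mod 13)
  r_1 = 150 (mod 169)
  r_2 = 1840 (mod 2197)
  r_3 = 17219 (mod 28561)
Final: r_3 = 17219, and one checks f(r_3) ≡ 0 mod 13^4.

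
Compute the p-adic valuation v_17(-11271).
v_17(-11271) = 2

v_17(n) is the largest exponent k such that 17^k divides n. Factor out: -11271 = -17^2 · 39. (Sign doesn't affect v_p.) So v_17(-11271) = 2.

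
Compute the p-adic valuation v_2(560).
v_2(560) = 4

v_2(n) is the largest exponent k such that 2^k divides n. Factor out: 560 = 2^4 · 35. (Sign doesn't affect v_p.) So v_2(560) = 4.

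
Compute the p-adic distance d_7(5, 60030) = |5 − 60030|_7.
d_7(5, 60030) = 1/2401

Step 1 — x − y = 5 − 60030 = -60025. Step 2 — v_7(-60025) = 4 (factor: -60025 = −(7^4 · 25); the sign does not affect v_p). Step 3 — |x − y|_7 = 7^{-4} = 1/2401.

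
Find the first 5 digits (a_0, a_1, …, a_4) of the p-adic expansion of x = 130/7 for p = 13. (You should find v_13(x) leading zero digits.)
(a_0, …, a_4) = (0, 7, 7, 5, 7)

v_13(130/7) = 1, so a_0 = ... = a_0 = 0. Factor out: x = 13^1 · u with u = 10/7 a unit in ℤ_13. Expand u iteratively via a_{v+i} = u_i mod 13, u_{i+1} = (u_i − a_{v+i})/13:
  u_0 = 10/7;  a_1 = 7;  u_1 = (u_0 − 7)/13 = -3/7
  u_1 = -3/7;  a_2 = 7;  u_2 = (u_1 − 7)/13 = -4/7
  u_2 = -4/7;  a_3 = 5;  u_3 = (u_2 − 5)/13 = -3/7
  u_3 = -3/7;  a_4 = 7;  u_4 = (u_3 − 7)/13 = -4/7
Digits: (0, 7, 7, 5, 7).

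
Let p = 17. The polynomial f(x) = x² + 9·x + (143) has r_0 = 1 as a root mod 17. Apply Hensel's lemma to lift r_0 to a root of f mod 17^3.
r_2 = 4506 (mod 4913)

Hensel: r_{i+1} = r_i − f(r_i)·(f′(r_i))^{-1} mod 17^{i+2}, f′(x) = 2x + 9. Iterate:
  r_0 = 1 (mod 17)
  r_1 = 171 (mod 289)
  r_2 = 4506 (mod 4913)
Final: r = 4506 satisfies f(r) ≡ 0 mod 17^3.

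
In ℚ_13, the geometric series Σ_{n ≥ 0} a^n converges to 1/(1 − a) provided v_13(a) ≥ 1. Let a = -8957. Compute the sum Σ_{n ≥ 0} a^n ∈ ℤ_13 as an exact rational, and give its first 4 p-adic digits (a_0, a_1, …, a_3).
Σ a^n = 1/(1 − a) = 1/8958;  first 4 digits = (1, 0, 12, 8)

v_13(a) = 2 ≥ 1, so the series converges in ℤ_13 to 1/(1 − a) = 1/(1 − (-8957)) = 1/8958. Expand this rational in ℤ_13: compute digits iteratively via d_i = x_i mod 13, x_{i+1} = (x_i − d_i)/13. The first 4 digits are (1, 0, 12, 8).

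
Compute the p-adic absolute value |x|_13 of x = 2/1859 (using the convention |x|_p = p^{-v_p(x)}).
|2/1859|_13 = 169

Step 1 — compute v_13(x) by factoring powers of 13 out of the numerator and denominator: v_13(2/1859) = -2. Step 2 — apply |x|_p = p^{-v_p(x)} = 13^{2} = 169.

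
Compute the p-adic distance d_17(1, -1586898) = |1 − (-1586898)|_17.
d_17(1, -1586898) = 1/83521

Step 1 — x − y = 1 − (-1586898) = 1586899. Step 2 — v_17(1586899) = 4 (factor: 1586899 = (17^4 · 19); the sign does not affect v_p). Step 3 — |x − y|_17 = 17^{-4} = 1/83521.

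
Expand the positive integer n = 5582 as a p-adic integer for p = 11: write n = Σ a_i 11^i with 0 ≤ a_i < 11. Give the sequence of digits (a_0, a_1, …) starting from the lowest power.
(a_0, a_1, …) = (5, 1, 2, 4)

Repeated division by 11 gives the digits low-to-high: 5582 = 5 + 1·11^1 + 2·11^2 + 4·11^3. Digit sequence: (5, 1, 2, 4).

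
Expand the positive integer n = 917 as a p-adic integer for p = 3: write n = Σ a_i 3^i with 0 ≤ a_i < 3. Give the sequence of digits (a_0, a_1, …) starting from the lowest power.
(a_0, a_1, …) = (2, 2, 2, 0, 2, 0, 1)

Repeated division by 3 gives the digits low-to-high: 917 = 2 + 2·3^1 + 2·3^2 + 2·3^4 + 1·3^6. Digit sequence: (2, 2, 2, 0, 2, 0, 1).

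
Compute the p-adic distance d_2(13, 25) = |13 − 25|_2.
d_2(13, 25) = 1/4

Step 1 — x − y = 13 − 25 = -12. Step 2 — v_2(-12) = 2 (factor: -12 = −(2^2 · 3); the sign does not affect v_p). Step 3 — |x − y|_2 = 2^{-2} = 1/4.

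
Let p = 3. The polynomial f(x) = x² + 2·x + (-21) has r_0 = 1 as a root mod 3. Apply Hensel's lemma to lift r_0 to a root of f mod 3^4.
r_3 = 46 (mod 81)

Hensel: r_{i+1} = r_i − f(r_i)·(f′(r_i))^{-1} mod 3^{i+2}, f′(x) = 2x + 2. Iterate:
  r_0 = 1 (mod 3)
  r_1 = 1 (mod 9)
  r_2 = 19 (mod 27)
  r_3 = 46 (mod 81)
Final: r = 46 satisfies f(r) ≡ 0 mod 3^4.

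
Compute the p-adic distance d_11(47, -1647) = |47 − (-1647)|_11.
d_11(47, -1647) = 1/121

Step 1 — x − y = 47 − (-1647) = 1694. Step 2 — v_11(1694) = 2 (factor: 1694 = (11^2 · 14); the sign does not affect v_p). Step 3 — |x − y|_11 = 11^{-2} = 1/121.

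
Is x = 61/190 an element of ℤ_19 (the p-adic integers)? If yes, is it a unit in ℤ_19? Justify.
x ∉ ℤ_19 (v_19(x) = -1 < 0)

ℤ_19 = {x ∈ ℚ_19 : v_19(x) ≥ 0} and ℤ_19^× = {x ∈ ℤ_19 : v_19(x) = 0}. Here v_19(61/190) = v_19(num) − v_19(den) = -1; compare against these criteria.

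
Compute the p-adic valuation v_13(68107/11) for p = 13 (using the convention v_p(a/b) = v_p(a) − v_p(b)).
v_13(68107/11) = 3

Factor powers of 13 from the numerator and denominator of the reduced fraction: 68107 = 13^3 · 31 and 11 = 13^0 · 11. Apply v_p(a/b) = v_p(a) − v_p(b): v_13(68107/11) = 3 − 0 = 3.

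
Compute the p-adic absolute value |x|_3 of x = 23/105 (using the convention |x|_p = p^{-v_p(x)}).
|23/105|_3 = 3

Step 1 — compute v_3(x) by factoring powers of 3 out of the numerator and denominator: v_3(23/105) = -1. Step 2 — apply |x|_p = p^{-v_p(x)} = 3^{1} = 3.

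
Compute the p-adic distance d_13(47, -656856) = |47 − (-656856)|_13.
d_13(47, -656856) = 1/28561

Step 1 — x − y = 47 − (-656856) = 656903. Step 2 — v_13(656903) = 4 (factor: 656903 = (13^4 · 23); the sign does not affect v_p). Step 3 — |x − y|_13 = 13^{-4} = 1/28561.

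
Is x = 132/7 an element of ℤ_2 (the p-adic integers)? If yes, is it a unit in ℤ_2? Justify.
x ∈ ℤ_2 but not a unit; v_2(x) = 2 > 0

ℤ_2 = {x ∈ ℚ_2 : v_2(x) ≥ 0} and ℤ_2^× = {x ∈ ℤ_2 : v_2(x) = 0}. Here v_2(132/7) = v_2(num) − v_2(den) = 2; compare against these criteria.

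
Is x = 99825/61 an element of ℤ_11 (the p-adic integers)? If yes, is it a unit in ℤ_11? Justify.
x ∈ ℤ_11 but not a unit; v_11(x) = 3 > 0

ℤ_11 = {x ∈ ℚ_11 : v_11(x) ≥ 0} and ℤ_11^× = {x ∈ ℤ_11 : v_11(x) = 0}. Here v_11(99825/61) = v_11(num) − v_11(den) = 3; compare against these criteria.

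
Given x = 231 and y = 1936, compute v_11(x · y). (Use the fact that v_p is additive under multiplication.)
v_11(447216) = 3

v_p(x) = 1 (factor: 231 = 11^1 · 21); v_p(y) = 2 (factor: 1936 = 11^2 · 16). Additivity: v_p(xy) = v_p(x) + v_p(y) = 1 + 2 = 3. (Direct check: xy = 447216 = 11^3 · (336).)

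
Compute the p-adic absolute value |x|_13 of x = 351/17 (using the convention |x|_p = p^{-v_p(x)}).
|351/17|_13 = 1/13

Step 1 — compute v_13(x) by factoring powers of 13 out of the numerator and denominator: v_13(351/17) = 1. Step 2 — apply |x|_p = p^{-v_p(x)} = 13^{-1} = 1/13.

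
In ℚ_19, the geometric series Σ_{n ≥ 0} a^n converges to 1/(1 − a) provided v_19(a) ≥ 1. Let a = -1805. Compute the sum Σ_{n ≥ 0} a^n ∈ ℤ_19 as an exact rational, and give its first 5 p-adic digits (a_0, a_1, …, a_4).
Σ a^n = 1/(1 − a) = 1/1806;  first 5 digits = (1, 0, 14, 18, 5)

v_19(a) = 2 ≥ 1, so the series converges in ℤ_19 to 1/(1 − a) = 1/(1 − (-1805)) = 1/1806. Expand this rational in ℤ_19: compute digits iteratively via d_i = x_i mod 19, x_{i+1} = (x_i − d_i)/19. The first 5 digits are (1, 0, 14, 18, 5).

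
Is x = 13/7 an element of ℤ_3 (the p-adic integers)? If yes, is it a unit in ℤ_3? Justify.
x ∈ ℤ_3^× (unit); v_3(x) = 0

ℤ_3 = {x ∈ ℚ_3 : v_3(x) ≥ 0} and ℤ_3^× = {x ∈ ℤ_3 : v_3(x) = 0}. Here v_3(13/7) = v_3(num) − v_3(den) = 0; compare against these criteria.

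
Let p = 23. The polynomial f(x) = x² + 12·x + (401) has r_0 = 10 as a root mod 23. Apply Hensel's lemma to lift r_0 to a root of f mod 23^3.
r_2 = 3644 (mod 12167)

Hensel: r_{i+1} = r_i − f(r_i)·(f′(r_i))^{-1} mod 23^{i+2}, f′(x) = 2x + 12. Iterate:
  r_0 = 10 (mod 23)
  r_1 = 470 (mod 529)
  r_2 = 3644 (mod 12167)
Final: r = 3644 satisfies f(r) ≡ 0 mod 23^3.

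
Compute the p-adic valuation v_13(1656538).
v_13(1656538) = 4

v_13(n) is the largest exponent k such that 13^k divides n. Factor out: 1656538 = 13^4 · 58. (Sign doesn't affect v_p.) So v_13(1656538) = 4.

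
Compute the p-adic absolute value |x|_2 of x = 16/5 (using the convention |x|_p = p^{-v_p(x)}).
|16/5|_2 = 1/16

Step 1 — compute v_2(x) by factoring powers of 2 out of the numerator and denominator: v_2(16/5) = 4. Step 2 — apply |x|_p = p^{-v_p(x)} = 2^{-4} = 1/16.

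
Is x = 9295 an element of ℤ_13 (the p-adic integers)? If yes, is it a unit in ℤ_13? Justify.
x ∈ ℤ_13 but not a unit; v_13(x) = 2 > 0

ℤ_13 = {x ∈ ℚ_13 : v_13(x) ≥ 0} and ℤ_13^× = {x ∈ ℤ_13 : v_13(x) = 0}. Here v_13(9295) = v_13(num) − v_13(den) = 2; compare against these criteria.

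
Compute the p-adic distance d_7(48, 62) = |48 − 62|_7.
d_7(48, 62) = 1/7

Step 1 — x − y = 48 − 62 = -14. Step 2 — v_7(-14) = 1 (factor: -14 = −(7^1 · 2); the sign does not affect v_p). Step 3 — |x − y|_7 = 7^{-1} = 1/7.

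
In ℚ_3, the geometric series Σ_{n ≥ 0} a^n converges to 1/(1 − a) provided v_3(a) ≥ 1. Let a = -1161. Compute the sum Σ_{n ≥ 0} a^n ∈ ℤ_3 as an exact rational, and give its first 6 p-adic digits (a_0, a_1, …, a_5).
Σ a^n = 1/(1 − a) = 1/1162;  first 6 digits = (1, 0, 0, 2, 0, 1)

v_3(a) = 3 ≥ 1, so the series converges in ℤ_3 to 1/(1 − a) = 1/(1 − (-1161)) = 1/1162. Expand this rational in ℤ_3: compute digits iteratively via d_i = x_i mod 3, x_{i+1} = (x_i − d_i)/3. The first 6 digits are (1, 0, 0, 2, 0, 1).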